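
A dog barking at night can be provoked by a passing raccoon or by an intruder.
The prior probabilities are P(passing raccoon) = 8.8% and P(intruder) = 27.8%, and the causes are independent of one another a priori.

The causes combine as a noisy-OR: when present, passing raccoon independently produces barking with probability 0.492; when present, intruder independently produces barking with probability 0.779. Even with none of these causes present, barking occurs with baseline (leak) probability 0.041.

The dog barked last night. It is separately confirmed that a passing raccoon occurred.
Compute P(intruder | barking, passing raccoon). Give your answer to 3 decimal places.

P(intruder | barking, passing raccoon) ≈ 0.401

Under noisy-OR, P(barking | causes) = 1 − (1−0.041)·∏(1−qᵢ) over the active causes.
Sum P(barking|·) weighted by the priors over both values of intruder:
  P(barking | passing raccoon) = 0.512828·0.722 + 0.892335·0.278
        = 0.370262 + 0.248069 = 0.618331
The terms with intruder present sum to 0.248069, so
  P(intruder | barking, passing raccoon) = 0.248069 / 0.618331 ≈ 0.401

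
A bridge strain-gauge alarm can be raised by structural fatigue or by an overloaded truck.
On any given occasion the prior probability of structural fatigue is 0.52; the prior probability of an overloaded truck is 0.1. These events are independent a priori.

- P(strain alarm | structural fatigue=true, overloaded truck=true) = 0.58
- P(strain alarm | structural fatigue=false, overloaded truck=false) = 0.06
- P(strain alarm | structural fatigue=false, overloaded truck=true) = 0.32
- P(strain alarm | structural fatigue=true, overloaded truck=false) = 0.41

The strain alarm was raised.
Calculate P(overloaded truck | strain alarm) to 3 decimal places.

Sum P(strain alarm|·) weighted by the priors over the 4 (structural fatigue, overloaded truck) configurations:
  P(strain alarm) = 0.06·0.48·0.9 + 0.32·0.48·0.1 + 0.41·0.52·0.9 + 0.58·0.52·0.1
        = 0.025920 + 0.015360 + 0.191880 + 0.030160 = 0.263320
Configurations with overloaded truck contribute 0.045520, so
  P(overloaded truck | strain alarm) = 0.045520 / 0.263320 ≈ 0.173

P(overloaded truck | strain alarm) ≈ 0.173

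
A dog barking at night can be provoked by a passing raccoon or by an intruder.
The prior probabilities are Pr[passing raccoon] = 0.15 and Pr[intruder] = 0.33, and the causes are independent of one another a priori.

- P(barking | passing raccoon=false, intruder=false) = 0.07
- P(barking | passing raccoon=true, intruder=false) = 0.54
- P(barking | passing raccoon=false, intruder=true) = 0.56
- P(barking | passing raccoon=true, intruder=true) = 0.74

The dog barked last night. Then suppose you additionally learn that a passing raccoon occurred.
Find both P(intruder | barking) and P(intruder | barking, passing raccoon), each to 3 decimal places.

P(barking) = 0.07·0.85·0.67 + 0.56·0.85·0.33 + 0.54·0.15·0.67 + 0.74·0.15·0.33 = 0.039865 + 0.157080 + 0.054270 + 0.036630 = 0.287845
The intruder-present share is 0.157080 + 0.036630 = 0.193710.
P(intruder | barking) = 0.193710 / 0.287845 ≈ 0.673

With the extra evidence:
Sum P(barking|·) weighted by the priors over both values of intruder:
  P(barking | passing raccoon) = 0.54×0.67 + 0.74×0.33
        = 0.361800 + 0.244200 = 0.606000
Configurations with intruder contribute 0.244200, so
  P(intruder | barking, passing raccoon) = 0.244200 / 0.606000 ≈ 0.403
The drop from 0.673 to 0.403 is the explaining-away (discounting) effect.

P(intruder | barking) ≈ 0.673; P(intruder | barking, passing raccoon) ≈ 0.403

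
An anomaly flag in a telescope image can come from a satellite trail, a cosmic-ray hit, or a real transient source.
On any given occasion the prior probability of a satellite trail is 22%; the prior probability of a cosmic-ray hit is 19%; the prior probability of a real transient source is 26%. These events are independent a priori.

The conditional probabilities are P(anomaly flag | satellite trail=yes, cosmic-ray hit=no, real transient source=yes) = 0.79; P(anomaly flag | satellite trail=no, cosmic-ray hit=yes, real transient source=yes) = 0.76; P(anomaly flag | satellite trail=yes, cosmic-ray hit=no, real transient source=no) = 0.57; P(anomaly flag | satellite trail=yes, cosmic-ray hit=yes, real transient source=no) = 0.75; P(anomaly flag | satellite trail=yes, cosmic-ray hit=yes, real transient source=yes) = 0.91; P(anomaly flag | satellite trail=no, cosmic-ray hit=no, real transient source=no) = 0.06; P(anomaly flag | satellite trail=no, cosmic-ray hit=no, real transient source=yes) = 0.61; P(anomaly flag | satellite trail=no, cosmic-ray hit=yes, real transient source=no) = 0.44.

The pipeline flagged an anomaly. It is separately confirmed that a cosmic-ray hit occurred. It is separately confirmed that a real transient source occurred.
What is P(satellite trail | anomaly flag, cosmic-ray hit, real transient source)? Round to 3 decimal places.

P(satellite trail | anomaly flag, cosmic-ray hit, real transient source) ≈ 0.252

P(anomaly flag | cosmic-ray hit, real transient source) = 0.76·0.78 + 0.91·0.22 = 0.592800 + 0.200200 = 0.793000
The satellite trail-present share is 0.91·0.22 = 0.200200.
Hence the posterior is 0.200200/0.793000 ≈ 0.252.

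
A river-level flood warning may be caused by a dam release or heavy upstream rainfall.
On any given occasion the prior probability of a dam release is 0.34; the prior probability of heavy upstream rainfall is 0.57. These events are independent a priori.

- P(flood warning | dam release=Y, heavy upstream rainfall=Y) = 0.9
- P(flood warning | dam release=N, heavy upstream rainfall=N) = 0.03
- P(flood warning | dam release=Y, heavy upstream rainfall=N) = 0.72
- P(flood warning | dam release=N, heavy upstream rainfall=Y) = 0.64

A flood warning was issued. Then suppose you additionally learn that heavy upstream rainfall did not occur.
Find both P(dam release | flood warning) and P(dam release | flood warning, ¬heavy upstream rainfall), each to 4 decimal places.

Weight on dam release=true, given the evidence: 0.105264 + 0.174420 = 0.279684
Denominator P(flood warning): 0.03×0.66×0.43 + 0.64×0.66×0.57 + 0.72×0.34×0.43 + 0.9×0.34×0.57 = 0.528966
Posterior = 0.279684 / 0.528966 ≈ 0.5287

With the extra evidence:
By total probability over both values of dam release:
  P(flood warning | ¬heavy upstream rainfall) = 0.03×0.66 + 0.72×0.34
        = 0.019800 + 0.244800 = 0.264600
The terms with dam release present sum to 0.244800, so
  P(dam release | flood warning, ¬heavy upstream rainfall) = 0.244800 / 0.264600 ≈ 0.9252
With heavy upstream rainfall excluded, dam release must carry more of the explanatory weight for the flood warning.

P(dam release | flood warning) ≈ 0.5287; P(dam release | flood warning, ¬heavy upstream rainfall) ≈ 0.9252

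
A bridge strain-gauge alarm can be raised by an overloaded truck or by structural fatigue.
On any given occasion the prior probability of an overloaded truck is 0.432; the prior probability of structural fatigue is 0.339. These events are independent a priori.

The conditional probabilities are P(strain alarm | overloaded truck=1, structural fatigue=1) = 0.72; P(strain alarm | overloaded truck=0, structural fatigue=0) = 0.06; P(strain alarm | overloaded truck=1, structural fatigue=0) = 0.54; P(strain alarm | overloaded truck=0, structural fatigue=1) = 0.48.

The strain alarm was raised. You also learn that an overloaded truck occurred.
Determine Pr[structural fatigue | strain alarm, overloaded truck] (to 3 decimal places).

For the numerator, keep only structural fatigue=true terms: 0.72×0.339 = 0.244080
Normalizer over all consistent configurations: 0.54×0.661 + 0.72×0.339 = 0.601020
P(structural fatigue | strain alarm, overloaded truck) = 0.244080/0.601020 ≈ 0.406

Pr[structural fatigue | strain alarm, overloaded truck] ≈ 0.406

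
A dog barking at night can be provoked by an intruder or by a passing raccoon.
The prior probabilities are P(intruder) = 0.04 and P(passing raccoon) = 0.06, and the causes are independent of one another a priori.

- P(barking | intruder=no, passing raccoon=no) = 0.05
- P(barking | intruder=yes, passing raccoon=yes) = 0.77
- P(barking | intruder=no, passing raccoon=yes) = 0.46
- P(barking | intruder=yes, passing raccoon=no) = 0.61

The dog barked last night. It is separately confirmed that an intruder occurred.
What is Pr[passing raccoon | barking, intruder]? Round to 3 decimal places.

By total probability over both values of passing raccoon:
  P(barking | intruder) = 0.61×0.94 + 0.77×0.06
        = 0.573400 + 0.046200 = 0.619600
Keeping only the passing raccoon-present terms gives 0.046200, so
  P(passing raccoon | barking, intruder) = 0.046200 / 0.619600 ≈ 0.075

Pr[passing raccoon | barking, intruder] ≈ 0.075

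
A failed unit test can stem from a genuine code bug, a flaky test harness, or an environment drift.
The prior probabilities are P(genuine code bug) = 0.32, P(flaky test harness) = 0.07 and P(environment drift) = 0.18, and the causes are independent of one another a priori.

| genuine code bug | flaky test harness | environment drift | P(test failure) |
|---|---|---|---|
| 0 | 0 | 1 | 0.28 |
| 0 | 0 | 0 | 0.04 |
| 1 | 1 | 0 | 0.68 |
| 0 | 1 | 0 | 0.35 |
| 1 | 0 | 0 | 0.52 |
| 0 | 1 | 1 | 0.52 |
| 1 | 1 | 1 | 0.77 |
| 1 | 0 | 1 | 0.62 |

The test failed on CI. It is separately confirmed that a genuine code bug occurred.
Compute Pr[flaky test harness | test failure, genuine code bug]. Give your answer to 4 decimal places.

For the numerator, keep only flaky test harness=true terms: 0.039032 + 0.009702 = 0.048734
The normalizing constant is 0.52*0.93*0.82 + 0.62*0.93*0.18 + 0.68*0.07*0.82 + 0.77*0.07*0.18 = 0.549074
Posterior = 0.048734 / 0.549074 ≈ 0.0888

Pr[flaky test harness | test failure, genuine code bug] ≈ 0.0888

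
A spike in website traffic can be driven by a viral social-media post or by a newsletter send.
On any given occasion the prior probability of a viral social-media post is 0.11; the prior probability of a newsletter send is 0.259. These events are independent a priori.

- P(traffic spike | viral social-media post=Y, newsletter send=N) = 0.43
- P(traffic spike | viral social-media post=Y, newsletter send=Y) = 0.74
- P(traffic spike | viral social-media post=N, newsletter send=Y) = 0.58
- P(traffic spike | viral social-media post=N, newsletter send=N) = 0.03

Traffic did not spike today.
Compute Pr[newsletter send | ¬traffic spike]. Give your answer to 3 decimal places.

Pr[newsletter send | ¬traffic spike] ≈ 0.132

P(¬traffic spike) = 0.97·0.89·0.741 + 0.42·0.89·0.259 + 0.57·0.11·0.741 + 0.26·0.11·0.259 = 0.639705 + 0.096814 + 0.046461 + 0.007407 = 0.790387
Restricting to configurations with newsletter send present: 0.096814 + 0.007407 = 0.104221.
Hence the posterior is 0.104221/0.790387 ≈ 0.132.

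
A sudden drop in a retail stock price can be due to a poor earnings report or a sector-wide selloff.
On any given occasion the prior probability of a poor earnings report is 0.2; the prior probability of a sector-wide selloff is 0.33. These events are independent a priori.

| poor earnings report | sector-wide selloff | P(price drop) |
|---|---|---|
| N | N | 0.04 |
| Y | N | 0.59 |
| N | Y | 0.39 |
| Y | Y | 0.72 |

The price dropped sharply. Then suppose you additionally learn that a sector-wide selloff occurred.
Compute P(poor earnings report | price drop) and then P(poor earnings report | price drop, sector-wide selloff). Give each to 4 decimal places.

P(poor earnings report | price drop) ≈ 0.5043; P(poor earnings report | price drop, sector-wide selloff) ≈ 0.3158

P(price drop) = 0.04*0.8*0.67 + 0.39*0.8*0.33 + 0.59*0.2*0.67 + 0.72*0.2*0.33 = 0.021440 + 0.102960 + 0.079060 + 0.047520 = 0.250980
Of this, 0.126580 comes from 0.079060 + 0.047520 (the poor earnings report=true cases).
Hence the posterior is 0.126580/0.250980 ≈ 0.5043.

Now condition on the additional information:
Sum P(price drop|·) weighted by the priors over both values of poor earnings report:
  P(price drop | sector-wide selloff) = 0.39·0.8 + 0.72·0.2
        = 0.312000 + 0.144000 = 0.456000
The terms with poor earnings report present sum to 0.144000, so
  P(poor earnings report | price drop, sector-wide selloff) = 0.144000 / 0.456000 ≈ 0.3158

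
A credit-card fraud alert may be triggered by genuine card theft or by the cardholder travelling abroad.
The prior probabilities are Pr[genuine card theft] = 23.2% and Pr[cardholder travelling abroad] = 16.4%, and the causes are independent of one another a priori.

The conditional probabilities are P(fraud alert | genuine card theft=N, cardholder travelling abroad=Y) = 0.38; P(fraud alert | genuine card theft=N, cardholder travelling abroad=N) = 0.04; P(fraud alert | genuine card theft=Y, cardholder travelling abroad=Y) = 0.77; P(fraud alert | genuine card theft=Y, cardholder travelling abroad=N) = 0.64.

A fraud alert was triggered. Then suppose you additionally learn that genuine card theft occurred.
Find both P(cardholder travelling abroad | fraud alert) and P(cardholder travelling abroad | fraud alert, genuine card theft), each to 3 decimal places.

P(cardholder travelling abroad | fraud alert) ≈ 0.340; P(cardholder travelling abroad | fraud alert, genuine card theft) ≈ 0.191

Sum P(fraud alert|·) weighted by the priors over the 4 (genuine card theft, cardholder travelling abroad) configurations:
  P(fraud alert) = 0.04·0.768·0.836 + 0.38·0.768·0.164 + 0.64·0.232·0.836 + 0.77·0.232·0.164
        = 0.025682 + 0.047862 + 0.124129 + 0.029297 = 0.226970
Keeping only the cardholder travelling abroad-present terms gives 0.077159, so
  P(cardholder travelling abroad | fraud alert) = 0.077159 / 0.226970 ≈ 0.340

Now also conditioning on genuine card theft=true:
By total probability over both values of cardholder travelling abroad:
  P(fraud alert | genuine card theft) = 0.64·0.836 + 0.77·0.164
        = 0.535040 + 0.126280 = 0.661320
The terms with cardholder travelling abroad present sum to 0.126280, so
  P(cardholder travelling abroad | fraud alert, genuine card theft) = 0.126280 / 0.661320 ≈ 0.191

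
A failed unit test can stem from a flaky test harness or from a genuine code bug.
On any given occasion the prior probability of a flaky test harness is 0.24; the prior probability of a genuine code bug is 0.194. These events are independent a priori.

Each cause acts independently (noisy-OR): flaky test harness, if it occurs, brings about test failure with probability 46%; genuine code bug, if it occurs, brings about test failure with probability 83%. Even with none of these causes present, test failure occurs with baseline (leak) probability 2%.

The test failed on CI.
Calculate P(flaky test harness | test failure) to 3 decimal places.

Under noisy-OR, P(test failure | causes) = 1 − (1−0.02)·∏(1−qᵢ) over the active causes.
For the numerator, keep only flaky test harness=true terms: 0.091072 + 0.042371 = 0.133443
Normalizer over all consistent configurations: 0.02·0.76·0.806 + 0.8334·0.76·0.194 + 0.4708·0.24·0.806 + 0.910036·0.24·0.194 = 0.268570
P(flaky test harness | test failure) = 0.133443/0.268570 ≈ 0.497

P(flaky test harness | test failure) ≈ 0.497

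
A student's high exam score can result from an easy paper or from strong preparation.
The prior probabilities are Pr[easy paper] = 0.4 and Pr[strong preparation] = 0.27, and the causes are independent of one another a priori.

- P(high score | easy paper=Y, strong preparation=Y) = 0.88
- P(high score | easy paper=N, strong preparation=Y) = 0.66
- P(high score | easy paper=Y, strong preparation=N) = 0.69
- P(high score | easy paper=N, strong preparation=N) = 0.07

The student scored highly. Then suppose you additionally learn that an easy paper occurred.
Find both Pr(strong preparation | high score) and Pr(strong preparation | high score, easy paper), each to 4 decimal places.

P(high score) = 0.07·0.6·0.73 + 0.66·0.6·0.27 + 0.69·0.4·0.73 + 0.88·0.4·0.27 = 0.030660 + 0.106920 + 0.201480 + 0.095040 = 0.434100
Of this, 0.201960 comes from 0.106920 + 0.095040 (the strong preparation=true cases).
Hence the posterior is 0.201960/0.434100 ≈ 0.4652.

With the extra evidence:
Numerator (weight on configurations with strong preparation): 0.88*0.27 = 0.237600
Normalizer over all consistent configurations: 0.69*0.73 + 0.88*0.27 = 0.741300
P(strong preparation | high score, easy paper) = 0.237600/0.741300 ≈ 0.3205
The drop from 0.4652 to 0.3205 is the explaining-away (discounting) effect.

Pr(strong preparation | high score) ≈ 0.4652; Pr(strong preparation | high score, easy paper) ≈ 0.3205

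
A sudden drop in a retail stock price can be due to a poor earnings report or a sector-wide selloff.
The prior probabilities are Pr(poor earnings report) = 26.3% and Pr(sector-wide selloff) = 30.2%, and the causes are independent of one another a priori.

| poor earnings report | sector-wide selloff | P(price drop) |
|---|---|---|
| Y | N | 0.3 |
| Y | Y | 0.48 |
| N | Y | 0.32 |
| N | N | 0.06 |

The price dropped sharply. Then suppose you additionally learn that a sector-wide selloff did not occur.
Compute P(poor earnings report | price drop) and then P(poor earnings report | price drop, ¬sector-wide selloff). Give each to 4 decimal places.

P(poor earnings report | price drop) ≈ 0.4772; P(poor earnings report | price drop, ¬sector-wide selloff) ≈ 0.6408

Numerator (weight on configurations with poor earnings report): 0.055072 + 0.038124 = 0.093196
Denominator P(price drop): 0.06·0.737·0.698 + 0.32·0.737·0.302 + 0.3·0.263·0.698 + 0.48·0.263·0.302 = 0.195286
Posterior = 0.093196 / 0.195286 ≈ 0.4772

Now also conditioning on sector-wide selloff≠true:
Sum P(price drop|·) weighted by the priors over both values of poor earnings report:
  P(price drop | ¬sector-wide selloff) = 0.06*0.737 + 0.3*0.263
        = 0.044220 + 0.078900 = 0.123120
The terms with poor earnings report present sum to 0.078900, so
  P(poor earnings report | price drop, ¬sector-wide selloff) = 0.078900 / 0.123120 ≈ 0.6408
Ruling out sector-wide selloff raises the posterior on poor earnings report — the flip side of explaining away.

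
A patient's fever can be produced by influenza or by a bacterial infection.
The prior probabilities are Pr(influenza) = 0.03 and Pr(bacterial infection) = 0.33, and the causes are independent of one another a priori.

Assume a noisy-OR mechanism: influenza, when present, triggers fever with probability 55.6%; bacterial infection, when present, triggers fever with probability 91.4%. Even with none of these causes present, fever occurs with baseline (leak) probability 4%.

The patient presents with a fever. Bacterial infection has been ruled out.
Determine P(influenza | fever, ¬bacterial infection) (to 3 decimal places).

Under noisy-OR, P(fever | causes) = 1 − (1−0.04)·∏(1−qᵢ) over the active causes.
Numerator (weight on configurations with influenza): 0.57376*0.03 = 0.017213
Denominator P(fever | ¬bacterial infection): 0.04*0.97 + 0.57376*0.03 = 0.056013
P(influenza | fever, ¬bacterial infection) = 0.017213/0.056013 ≈ 0.307

P(influenza | fever, ¬bacterial infection) ≈ 0.307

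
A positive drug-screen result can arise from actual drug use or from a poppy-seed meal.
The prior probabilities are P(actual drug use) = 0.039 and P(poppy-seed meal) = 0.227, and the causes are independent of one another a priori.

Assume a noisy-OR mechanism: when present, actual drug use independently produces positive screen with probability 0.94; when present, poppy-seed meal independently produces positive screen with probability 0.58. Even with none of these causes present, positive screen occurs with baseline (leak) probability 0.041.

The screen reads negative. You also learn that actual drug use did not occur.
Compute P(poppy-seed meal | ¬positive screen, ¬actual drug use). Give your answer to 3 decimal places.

P(poppy-seed meal | ¬positive screen, ¬actual drug use) ≈ 0.110

Under noisy-OR, P(positive screen | causes) = 1 − (1−0.041)·∏(1−qᵢ) over the active causes.
By total probability over both values of poppy-seed meal:
  P(¬positive screen | ¬actual drug use) = 0.959·0.773 + 0.40278·0.227
        = 0.741307 + 0.091431 = 0.832738
Keeping only the poppy-seed meal-present terms gives 0.091431, so
  P(poppy-seed meal | ¬positive screen, ¬actual drug use) = 0.091431 / 0.832738 ≈ 0.110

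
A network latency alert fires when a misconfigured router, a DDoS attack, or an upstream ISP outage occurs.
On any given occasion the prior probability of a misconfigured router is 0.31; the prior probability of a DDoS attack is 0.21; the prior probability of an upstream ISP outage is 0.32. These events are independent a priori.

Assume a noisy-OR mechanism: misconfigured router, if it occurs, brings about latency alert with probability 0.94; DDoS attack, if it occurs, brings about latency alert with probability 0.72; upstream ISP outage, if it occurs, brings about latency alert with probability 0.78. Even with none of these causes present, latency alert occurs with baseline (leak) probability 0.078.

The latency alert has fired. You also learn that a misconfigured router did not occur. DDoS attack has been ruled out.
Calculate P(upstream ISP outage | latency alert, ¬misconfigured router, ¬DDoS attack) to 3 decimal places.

P(upstream ISP outage | latency alert, ¬misconfigured router, ¬DDoS attack) ≈ 0.828

Under noisy-OR, P(latency alert | causes) = 1 − (1−0.078)·∏(1−qᵢ) over the active causes.
P(latency alert | ¬misconfigured router, ¬DDoS attack) = 0.078×0.68 + 0.79716×0.32 = 0.053040 + 0.255091 = 0.308131
Of this, 0.255091 comes from 0.79716×0.32 (the upstream ISP outage=true cases).
So P(upstream ISP outage | latency alert, ¬misconfigured router, ¬DDoS attack) = 0.255091/0.308131 ≈ 0.828.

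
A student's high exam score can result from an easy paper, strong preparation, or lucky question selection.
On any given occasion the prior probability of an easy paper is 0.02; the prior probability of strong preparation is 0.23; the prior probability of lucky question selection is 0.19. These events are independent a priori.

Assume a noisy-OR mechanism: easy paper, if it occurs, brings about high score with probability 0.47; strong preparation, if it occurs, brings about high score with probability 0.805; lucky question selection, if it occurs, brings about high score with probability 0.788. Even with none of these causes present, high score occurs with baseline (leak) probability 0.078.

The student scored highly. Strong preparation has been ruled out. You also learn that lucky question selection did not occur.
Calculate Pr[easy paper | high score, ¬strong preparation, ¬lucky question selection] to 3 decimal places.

Under noisy-OR, P(high score | causes) = 1 − (1−0.078)·∏(1−qᵢ) over the active causes.
P(high score | ¬strong preparation, ¬lucky question selection) = 0.078*0.98 + 0.51134*0.02 = 0.076440 + 0.010227 = 0.086667
Of this, 0.010227 comes from 0.51134*0.02 (the easy paper=true cases).
Hence the posterior is 0.010227/0.086667 ≈ 0.118.

Pr[easy paper | high score, ¬strong preparation, ¬lucky question selection] ≈ 0.118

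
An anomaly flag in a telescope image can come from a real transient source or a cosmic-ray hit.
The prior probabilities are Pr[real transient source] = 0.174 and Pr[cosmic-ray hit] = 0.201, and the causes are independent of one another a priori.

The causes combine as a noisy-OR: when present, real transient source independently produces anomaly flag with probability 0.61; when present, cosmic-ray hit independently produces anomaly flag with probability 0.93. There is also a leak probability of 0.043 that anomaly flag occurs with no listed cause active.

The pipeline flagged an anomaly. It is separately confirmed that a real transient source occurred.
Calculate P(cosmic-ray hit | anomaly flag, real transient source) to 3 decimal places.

P(cosmic-ray hit | anomaly flag, real transient source) ≈ 0.281

Under noisy-OR, P(anomaly flag | causes) = 1 − (1−0.043)·∏(1−qᵢ) over the active causes.
By total probability over both values of cosmic-ray hit:
  P(anomaly flag | real transient source) = 0.62677×0.799 + 0.973874×0.201
        = 0.500789 + 0.195749 = 0.696538
Keeping only the cosmic-ray hit-present terms gives 0.195749, so
  P(cosmic-ray hit | anomaly flag, real transient source) = 0.195749 / 0.696538 ≈ 0.281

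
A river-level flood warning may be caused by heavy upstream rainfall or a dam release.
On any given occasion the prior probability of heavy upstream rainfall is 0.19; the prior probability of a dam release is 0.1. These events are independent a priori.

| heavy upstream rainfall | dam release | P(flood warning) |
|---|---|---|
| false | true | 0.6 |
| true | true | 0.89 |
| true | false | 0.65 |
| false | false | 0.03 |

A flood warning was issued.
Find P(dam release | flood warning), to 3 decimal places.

P(dam release | flood warning) ≈ 0.330

P(flood warning) = 0.03·0.81·0.9 + 0.6·0.81·0.1 + 0.65·0.19·0.9 + 0.89·0.19·0.1 = 0.021870 + 0.048600 + 0.111150 + 0.016910 = 0.198530
Of this, 0.065510 comes from 0.048600 + 0.016910 (the dam release=true cases).
P(dam release | flood warning) = 0.065510 / 0.198530 ≈ 0.330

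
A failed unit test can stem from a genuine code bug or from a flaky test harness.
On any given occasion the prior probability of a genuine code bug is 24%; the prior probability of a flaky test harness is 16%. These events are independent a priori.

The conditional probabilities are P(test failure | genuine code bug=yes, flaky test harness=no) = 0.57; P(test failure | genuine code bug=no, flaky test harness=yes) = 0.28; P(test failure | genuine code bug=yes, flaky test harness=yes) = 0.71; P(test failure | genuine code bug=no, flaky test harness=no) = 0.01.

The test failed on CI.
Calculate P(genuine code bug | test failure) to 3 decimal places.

P(genuine code bug | test failure) ≈ 0.779

P(test failure) = 0.01·0.76·0.84 + 0.28·0.76·0.16 + 0.57·0.24·0.84 + 0.71·0.24·0.16 = 0.006384 + 0.034048 + 0.114912 + 0.027264 = 0.182608
The genuine code bug-present share is 0.114912 + 0.027264 = 0.142176.
P(genuine code bug | test failure) = 0.142176 / 0.182608 ≈ 0.779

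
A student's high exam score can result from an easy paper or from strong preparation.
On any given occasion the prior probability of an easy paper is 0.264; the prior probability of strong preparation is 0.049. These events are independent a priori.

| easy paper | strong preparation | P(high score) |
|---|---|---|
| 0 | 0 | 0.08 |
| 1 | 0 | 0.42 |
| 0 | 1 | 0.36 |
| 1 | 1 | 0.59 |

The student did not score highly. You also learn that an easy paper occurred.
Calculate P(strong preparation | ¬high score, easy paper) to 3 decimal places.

P(strong preparation | ¬high score, easy paper) ≈ 0.035

By total probability over both values of strong preparation:
  P(¬high score | easy paper) = 0.58·0.951 + 0.41·0.049
        = 0.551580 + 0.020090 = 0.571670
The terms with strong preparation present sum to 0.020090, so
  P(strong preparation | ¬high score, easy paper) = 0.020090 / 0.571670 ≈ 0.035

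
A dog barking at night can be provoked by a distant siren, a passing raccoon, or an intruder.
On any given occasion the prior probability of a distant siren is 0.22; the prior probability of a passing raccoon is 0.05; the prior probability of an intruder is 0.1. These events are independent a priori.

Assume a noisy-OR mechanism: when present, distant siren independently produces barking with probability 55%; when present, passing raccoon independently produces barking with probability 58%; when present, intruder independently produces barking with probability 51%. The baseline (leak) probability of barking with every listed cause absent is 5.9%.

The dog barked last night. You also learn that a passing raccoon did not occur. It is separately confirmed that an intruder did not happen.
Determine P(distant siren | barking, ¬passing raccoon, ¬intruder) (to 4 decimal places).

Under noisy-OR, P(barking | causes) = 1 − (1−0.059)·∏(1−qᵢ) over the active causes.
P(barking | ¬passing raccoon, ¬intruder) = 0.059*0.78 + 0.57655*0.22 = 0.046020 + 0.126841 = 0.172861
The distant siren-present share is 0.57655*0.22 = 0.126841.
Hence the posterior is 0.126841/0.172861 ≈ 0.7338.

P(distant siren | barking, ¬passing raccoon, ¬intruder) ≈ 0.7338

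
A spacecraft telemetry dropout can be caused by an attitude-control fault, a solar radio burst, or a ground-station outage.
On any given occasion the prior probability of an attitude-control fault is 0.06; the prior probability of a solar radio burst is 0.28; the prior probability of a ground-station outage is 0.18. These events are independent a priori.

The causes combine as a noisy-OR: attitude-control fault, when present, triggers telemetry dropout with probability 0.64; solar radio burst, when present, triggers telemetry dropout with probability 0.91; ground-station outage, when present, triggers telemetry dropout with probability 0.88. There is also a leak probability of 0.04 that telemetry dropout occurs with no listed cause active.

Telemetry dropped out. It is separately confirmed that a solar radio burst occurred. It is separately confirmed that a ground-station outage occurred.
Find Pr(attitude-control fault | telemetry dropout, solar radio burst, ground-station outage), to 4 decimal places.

Under noisy-OR, P(telemetry dropout | causes) = 1 − (1−0.04)·∏(1−qᵢ) over the active causes.
By total probability over both values of attitude-control fault:
  P(telemetry dropout | solar radio burst, ground-station outage) = 0.989632×0.94 + 0.996268×0.06
        = 0.930254 + 0.059776 = 0.990030
Keeping only the attitude-control fault-present terms gives 0.059776, so
  P(attitude-control fault | telemetry dropout, solar radio burst, ground-station outage) = 0.059776 / 0.990030 ≈ 0.0604

Pr(attitude-control fault | telemetry dropout, solar radio burst, ground-station outage) ≈ 0.0604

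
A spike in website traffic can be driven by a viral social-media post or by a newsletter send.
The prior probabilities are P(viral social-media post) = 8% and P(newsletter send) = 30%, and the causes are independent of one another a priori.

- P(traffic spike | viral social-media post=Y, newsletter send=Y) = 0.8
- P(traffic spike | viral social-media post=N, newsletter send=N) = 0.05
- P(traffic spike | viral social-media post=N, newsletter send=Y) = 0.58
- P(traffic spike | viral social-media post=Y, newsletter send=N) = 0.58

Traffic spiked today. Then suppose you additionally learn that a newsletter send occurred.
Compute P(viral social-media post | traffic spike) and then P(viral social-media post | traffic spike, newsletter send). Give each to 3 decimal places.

P(viral social-media post | traffic spike) ≈ 0.212; P(viral social-media post | traffic spike, newsletter send) ≈ 0.107

By total probability over the 4 (viral social-media post, newsletter send) configurations:
  P(traffic spike) = 0.05·0.92·0.7 + 0.58·0.92·0.3 + 0.58·0.08·0.7 + 0.8·0.08·0.3
        = 0.032200 + 0.160080 + 0.032480 + 0.019200 = 0.243960
The terms with viral social-media post present sum to 0.051680, so
  P(viral social-media post | traffic spike) = 0.051680 / 0.243960 ≈ 0.212

With the extra evidence:
Sum P(traffic spike|·) weighted by the priors over both values of viral social-media post:
  P(traffic spike | newsletter send) = 0.58·0.92 + 0.8·0.08
        = 0.533600 + 0.064000 = 0.597600
The terms with viral social-media post present sum to 0.064000, so
  P(viral social-media post | traffic spike, newsletter send) = 0.064000 / 0.597600 ≈ 0.107
This is intercausal reasoning (explaining away): once newsletter send accounts for the traffic spike, viral social-media post becomes less likely.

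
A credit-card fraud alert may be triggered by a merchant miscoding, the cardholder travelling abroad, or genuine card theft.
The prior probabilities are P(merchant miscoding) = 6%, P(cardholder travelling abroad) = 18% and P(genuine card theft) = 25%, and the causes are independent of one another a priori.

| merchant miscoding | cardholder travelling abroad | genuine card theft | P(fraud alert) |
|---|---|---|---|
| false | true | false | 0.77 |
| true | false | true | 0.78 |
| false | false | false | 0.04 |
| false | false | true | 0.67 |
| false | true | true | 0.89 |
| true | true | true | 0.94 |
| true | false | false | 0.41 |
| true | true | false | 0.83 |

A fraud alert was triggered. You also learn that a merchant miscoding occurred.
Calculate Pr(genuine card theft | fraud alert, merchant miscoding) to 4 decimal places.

Pr(genuine card theft | fraud alert, merchant miscoding) ≈ 0.3570

For the numerator, keep only genuine card theft=true terms: 0.159900 + 0.042300 = 0.202200
Denominator P(fraud alert | merchant miscoding): 0.41×0.82×0.75 + 0.78×0.82×0.25 + 0.83×0.18×0.75 + 0.94×0.18×0.25 = 0.566400
Posterior = 0.202200 / 0.566400 ≈ 0.3570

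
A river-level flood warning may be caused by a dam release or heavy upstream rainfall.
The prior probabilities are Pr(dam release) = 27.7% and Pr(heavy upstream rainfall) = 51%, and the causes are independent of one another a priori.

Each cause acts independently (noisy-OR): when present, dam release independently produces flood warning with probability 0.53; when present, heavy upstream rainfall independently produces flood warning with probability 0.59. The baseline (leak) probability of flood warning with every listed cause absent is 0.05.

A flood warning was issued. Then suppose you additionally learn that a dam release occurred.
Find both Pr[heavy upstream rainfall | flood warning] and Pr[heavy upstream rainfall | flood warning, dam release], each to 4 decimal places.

Pr[heavy upstream rainfall | flood warning] ≈ 0.7858; Pr[heavy upstream rainfall | flood warning, dam release] ≈ 0.6057

Under noisy-OR, P(flood warning | causes) = 1 − (1−0.05)·∏(1−qᵢ) over the active causes.
For the numerator, keep only heavy upstream rainfall=true terms: 0.225110 + 0.115408 = 0.340518
Normalizer over all consistent configurations: 0.05×0.723×0.49 + 0.6105×0.723×0.51 + 0.5535×0.277×0.49 + 0.816935×0.277×0.51 = 0.433359
Posterior = 0.340518 / 0.433359 ≈ 0.7858

Now condition on the additional information:
P(flood warning | dam release) = 0.5535×0.49 + 0.816935×0.51 = 0.271215 + 0.416637 = 0.687852
Restricting to configurations with heavy upstream rainfall present: 0.816935×0.51 = 0.416637.
Hence the posterior is 0.416637/0.687852 ≈ 0.6057.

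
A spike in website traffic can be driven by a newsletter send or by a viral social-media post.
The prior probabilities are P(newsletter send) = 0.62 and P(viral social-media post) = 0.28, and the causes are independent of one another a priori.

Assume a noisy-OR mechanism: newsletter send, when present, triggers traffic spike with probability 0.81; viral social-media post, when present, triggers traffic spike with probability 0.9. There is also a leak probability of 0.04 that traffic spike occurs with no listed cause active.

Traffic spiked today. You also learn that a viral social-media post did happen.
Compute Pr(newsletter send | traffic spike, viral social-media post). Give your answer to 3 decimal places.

Pr(newsletter send | traffic spike, viral social-media post) ≈ 0.639

Under noisy-OR, P(traffic spike | causes) = 1 − (1−0.04)·∏(1−qᵢ) over the active causes.
P(traffic spike | viral social-media post) = 0.904*0.38 + 0.98176*0.62 = 0.343520 + 0.608691 = 0.952211
Of this, 0.608691 comes from 0.98176*0.62 (the newsletter send=true cases).
Hence the posterior is 0.608691/0.952211 ≈ 0.639.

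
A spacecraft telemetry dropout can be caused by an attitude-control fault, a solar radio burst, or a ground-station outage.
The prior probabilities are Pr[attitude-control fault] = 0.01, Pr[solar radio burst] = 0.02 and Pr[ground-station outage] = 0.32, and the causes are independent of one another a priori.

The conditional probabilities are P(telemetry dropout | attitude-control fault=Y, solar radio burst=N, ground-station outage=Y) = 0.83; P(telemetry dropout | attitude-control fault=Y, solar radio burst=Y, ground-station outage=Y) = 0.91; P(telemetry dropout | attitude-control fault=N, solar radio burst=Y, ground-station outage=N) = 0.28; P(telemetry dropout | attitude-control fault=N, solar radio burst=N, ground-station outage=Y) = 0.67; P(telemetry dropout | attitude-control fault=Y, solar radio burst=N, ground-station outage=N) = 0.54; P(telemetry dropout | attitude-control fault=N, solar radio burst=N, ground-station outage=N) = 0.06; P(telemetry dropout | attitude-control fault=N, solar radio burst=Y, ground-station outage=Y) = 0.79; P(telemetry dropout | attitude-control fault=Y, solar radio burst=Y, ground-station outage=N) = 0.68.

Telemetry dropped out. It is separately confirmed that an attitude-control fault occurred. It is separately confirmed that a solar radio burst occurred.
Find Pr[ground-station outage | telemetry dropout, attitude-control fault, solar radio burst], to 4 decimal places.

Pr[ground-station outage | telemetry dropout, attitude-control fault, solar radio burst] ≈ 0.3864

P(telemetry dropout | attitude-control fault, solar radio burst) = 0.68·0.68 + 0.91·0.32 = 0.462400 + 0.291200 = 0.753600
Restricting to configurations with ground-station outage present: 0.91·0.32 = 0.291200.
So P(ground-station outage | telemetry dropout, attitude-control fault, solar radio burst) = 0.291200/0.753600 ≈ 0.3864.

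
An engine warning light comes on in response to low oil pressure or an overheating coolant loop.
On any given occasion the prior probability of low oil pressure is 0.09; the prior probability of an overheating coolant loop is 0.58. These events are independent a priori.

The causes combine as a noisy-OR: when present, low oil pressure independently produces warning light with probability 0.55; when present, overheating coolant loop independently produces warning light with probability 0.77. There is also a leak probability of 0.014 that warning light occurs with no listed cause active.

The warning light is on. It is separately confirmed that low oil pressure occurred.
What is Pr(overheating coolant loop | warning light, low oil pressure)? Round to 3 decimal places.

Under noisy-OR, P(warning light | causes) = 1 − (1−0.014)·∏(1−qᵢ) over the active causes.
For the numerator, keep only overheating coolant loop=true terms: 0.897949*0.58 = 0.520810
Normalizer over all consistent configurations: 0.5563*0.42 + 0.897949*0.58 = 0.754456
Posterior = 0.520810 / 0.754456 ≈ 0.690

Pr(overheating coolant loop | warning light, low oil pressure) ≈ 0.690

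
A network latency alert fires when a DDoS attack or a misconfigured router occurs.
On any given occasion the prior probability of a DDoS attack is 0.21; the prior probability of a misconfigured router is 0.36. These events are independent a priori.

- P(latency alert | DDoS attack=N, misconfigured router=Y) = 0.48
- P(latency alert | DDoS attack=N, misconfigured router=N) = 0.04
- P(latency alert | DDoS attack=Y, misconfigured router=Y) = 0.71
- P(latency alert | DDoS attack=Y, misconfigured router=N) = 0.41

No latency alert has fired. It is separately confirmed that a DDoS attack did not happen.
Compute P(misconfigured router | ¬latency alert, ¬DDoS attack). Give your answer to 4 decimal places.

P(misconfigured router | ¬latency alert, ¬DDoS attack) ≈ 0.2335

Numerator (weight on configurations with misconfigured router): 0.52·0.36 = 0.187200
The normalizing constant is 0.96·0.64 + 0.52·0.36 = 0.801600
Posterior = 0.187200 / 0.801600 ≈ 0.2335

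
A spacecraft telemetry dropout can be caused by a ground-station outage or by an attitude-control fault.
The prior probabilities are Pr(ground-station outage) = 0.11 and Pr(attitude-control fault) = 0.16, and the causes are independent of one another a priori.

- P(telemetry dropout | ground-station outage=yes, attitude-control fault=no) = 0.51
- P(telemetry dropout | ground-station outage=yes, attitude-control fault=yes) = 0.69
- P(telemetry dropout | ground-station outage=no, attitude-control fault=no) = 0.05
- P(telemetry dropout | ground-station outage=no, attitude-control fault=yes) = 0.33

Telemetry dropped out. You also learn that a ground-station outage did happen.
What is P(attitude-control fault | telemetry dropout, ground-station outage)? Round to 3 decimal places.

P(attitude-control fault | telemetry dropout, ground-station outage) ≈ 0.205

Enumerate both values of attitude-control fault and weight by the priors:
  P(telemetry dropout | ground-station outage) = 0.51·0.84 + 0.69·0.16
        = 0.428400 + 0.110400 = 0.538800
The terms with attitude-control fault present sum to 0.110400, so
  P(attitude-control fault | telemetry dropout, ground-station outage) = 0.110400 / 0.538800 ≈ 0.205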